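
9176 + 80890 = 90066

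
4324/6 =2162/3 =720.67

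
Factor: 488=2^3*61^1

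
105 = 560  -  455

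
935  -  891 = 44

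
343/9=343/9= 38.11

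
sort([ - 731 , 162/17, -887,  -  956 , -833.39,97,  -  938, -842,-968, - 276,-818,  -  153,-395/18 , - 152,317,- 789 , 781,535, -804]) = [  -  968,-956,-938, - 887, - 842,-833.39, - 818,-804, - 789,  -  731,  -  276, - 153, - 152,  -  395/18,162/17,97, 317,535 , 781] 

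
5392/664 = 8+10/83 = 8.12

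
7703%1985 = 1748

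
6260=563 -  - 5697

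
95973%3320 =3013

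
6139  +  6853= 12992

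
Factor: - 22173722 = -2^1 * 19^1*583519^1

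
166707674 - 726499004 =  - 559791330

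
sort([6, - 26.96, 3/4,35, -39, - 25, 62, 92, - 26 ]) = [- 39, - 26.96, - 26, - 25 , 3/4, 6, 35, 62 , 92]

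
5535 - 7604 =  - 2069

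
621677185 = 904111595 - 282434410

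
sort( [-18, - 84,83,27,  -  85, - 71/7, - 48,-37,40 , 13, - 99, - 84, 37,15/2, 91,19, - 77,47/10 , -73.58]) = [ - 99, - 85, - 84,-84, - 77, - 73.58, - 48, - 37, - 18,-71/7,47/10, 15/2 , 13, 19,27,37,  40,83,91]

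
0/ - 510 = 0/1 = - 0.00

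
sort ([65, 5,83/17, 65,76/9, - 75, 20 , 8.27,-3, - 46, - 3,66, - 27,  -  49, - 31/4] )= [  -  75 ,-49,  -  46, - 27,- 31/4,-3,  -  3,83/17, 5, 8.27,76/9, 20, 65,  65, 66 ] 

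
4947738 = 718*6891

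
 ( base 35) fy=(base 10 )559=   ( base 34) gf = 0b1000101111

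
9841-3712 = 6129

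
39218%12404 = 2006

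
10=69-59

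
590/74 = 7 + 36/37 = 7.97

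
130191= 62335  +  67856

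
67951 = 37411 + 30540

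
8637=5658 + 2979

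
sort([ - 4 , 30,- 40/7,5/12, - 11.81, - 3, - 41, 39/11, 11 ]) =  [ - 41, - 11.81, - 40/7, - 4, - 3,  5/12, 39/11,11,  30 ] 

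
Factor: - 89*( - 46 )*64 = 2^7*23^1  *  89^1 =262016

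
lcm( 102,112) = 5712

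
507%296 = 211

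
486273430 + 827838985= 1314112415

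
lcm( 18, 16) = 144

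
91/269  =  91/269 =0.34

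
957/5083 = 957/5083=   0.19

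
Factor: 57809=57809^1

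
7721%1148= 833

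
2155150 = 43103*50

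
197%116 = 81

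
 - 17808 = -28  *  636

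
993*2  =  1986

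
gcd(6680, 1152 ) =8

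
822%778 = 44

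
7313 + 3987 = 11300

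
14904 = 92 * 162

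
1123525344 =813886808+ 309638536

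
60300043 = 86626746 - 26326703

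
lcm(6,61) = 366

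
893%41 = 32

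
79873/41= 1948 + 5/41= 1948.12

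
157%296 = 157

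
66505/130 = 13301/26 = 511.58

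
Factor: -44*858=- 37752 = - 2^3*3^1*11^2*13^1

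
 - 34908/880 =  - 8727/220  =  - 39.67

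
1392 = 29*48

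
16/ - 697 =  - 1+681/697 = -  0.02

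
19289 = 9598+9691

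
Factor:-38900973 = -3^1*12966991^1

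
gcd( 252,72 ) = 36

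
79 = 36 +43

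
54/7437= 18/2479 = 0.01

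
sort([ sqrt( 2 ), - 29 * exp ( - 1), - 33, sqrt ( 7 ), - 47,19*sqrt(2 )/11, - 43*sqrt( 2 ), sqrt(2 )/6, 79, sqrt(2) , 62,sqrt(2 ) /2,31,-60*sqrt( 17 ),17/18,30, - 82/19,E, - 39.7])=[ - 60 * sqrt (17), - 43* sqrt(2), - 47, - 39.7, - 33, - 29*exp( - 1), - 82/19,sqrt(2)/6, sqrt(2 )/2,17/18,sqrt( 2 ),sqrt(2) , 19*sqrt (2 ) /11,sqrt(7 ),E,30, 31,  62,79 ] 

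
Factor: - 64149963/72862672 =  - 2^( - 4 )*3^1*4553917^( - 1)*21383321^1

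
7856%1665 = 1196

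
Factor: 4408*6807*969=2^3*3^2*17^1*19^2*29^1*2269^1 = 29075093064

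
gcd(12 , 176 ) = 4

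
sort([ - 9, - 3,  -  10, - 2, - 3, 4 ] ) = [ -10, - 9,  -  3,-3, - 2, 4 ] 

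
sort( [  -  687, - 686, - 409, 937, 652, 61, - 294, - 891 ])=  [ - 891, - 687, - 686,-409 , - 294, 61,652, 937 ]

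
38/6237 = 38/6237= 0.01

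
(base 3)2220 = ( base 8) 116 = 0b1001110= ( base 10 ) 78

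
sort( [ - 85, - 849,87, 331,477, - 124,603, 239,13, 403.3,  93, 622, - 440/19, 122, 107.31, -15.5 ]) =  [ - 849, - 124, - 85, - 440/19, - 15.5,13 , 87,93, 107.31,122, 239, 331 , 403.3, 477 , 603, 622]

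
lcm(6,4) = 12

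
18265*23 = 420095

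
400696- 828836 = - 428140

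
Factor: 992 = 2^5*31^1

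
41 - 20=21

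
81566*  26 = 2120716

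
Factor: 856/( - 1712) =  - 2^(  -  1) = -1/2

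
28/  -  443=-1 + 415/443 = -0.06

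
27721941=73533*377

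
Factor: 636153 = 3^1 * 7^1*30293^1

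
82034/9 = 9114  +  8/9  =  9114.89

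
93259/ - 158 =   -  591 + 119/158 = - 590.25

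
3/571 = 3/571 = 0.01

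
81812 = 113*724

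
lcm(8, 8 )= 8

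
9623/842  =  11+361/842 = 11.43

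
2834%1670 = 1164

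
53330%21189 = 10952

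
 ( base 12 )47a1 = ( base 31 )8bc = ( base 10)8041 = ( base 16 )1F69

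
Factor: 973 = 7^1*139^1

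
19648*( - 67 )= - 1316416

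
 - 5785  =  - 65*89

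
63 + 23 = 86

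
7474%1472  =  114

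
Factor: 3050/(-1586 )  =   - 5^2* 13^ ( - 1) = - 25/13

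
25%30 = 25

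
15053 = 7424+7629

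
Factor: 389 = 389^1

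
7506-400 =7106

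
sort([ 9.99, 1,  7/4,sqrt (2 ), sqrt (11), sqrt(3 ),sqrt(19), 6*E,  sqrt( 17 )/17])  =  [ sqrt(17)/17, 1,  sqrt ( 2), sqrt( 3),  7/4,sqrt(11 ), sqrt(19) , 9.99,6*E ]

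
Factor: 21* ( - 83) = -1743 = - 3^1*7^1*83^1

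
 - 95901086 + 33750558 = -62150528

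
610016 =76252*8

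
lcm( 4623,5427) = 124821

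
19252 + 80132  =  99384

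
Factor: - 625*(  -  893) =5^4*19^1*47^1 = 558125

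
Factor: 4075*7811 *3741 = 119075375325 = 3^1* 5^2*29^1 * 43^1*73^1*107^1* 163^1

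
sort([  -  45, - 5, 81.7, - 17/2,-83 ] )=[ - 83, - 45, - 17/2, - 5,81.7]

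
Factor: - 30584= - 2^3*3823^1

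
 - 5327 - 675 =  - 6002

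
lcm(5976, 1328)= 11952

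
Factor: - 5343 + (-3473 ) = -2^4*19^1*29^1 = -  8816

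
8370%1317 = 468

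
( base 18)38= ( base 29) 24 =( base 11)57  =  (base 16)3e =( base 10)62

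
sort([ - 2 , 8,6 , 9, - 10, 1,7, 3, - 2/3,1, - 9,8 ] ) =[- 10,-9,-2, - 2/3, 1, 1,3,6,7, 8,8,  9 ]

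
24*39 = 936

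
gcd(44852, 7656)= 4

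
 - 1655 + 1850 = 195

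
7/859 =7/859 = 0.01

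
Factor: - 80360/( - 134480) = 49/82 = 2^( - 1)*7^2 * 41^( - 1)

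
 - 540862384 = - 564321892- - 23459508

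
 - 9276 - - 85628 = 76352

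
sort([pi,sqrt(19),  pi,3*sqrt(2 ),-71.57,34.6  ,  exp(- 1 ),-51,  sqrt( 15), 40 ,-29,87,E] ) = [-71.57,-51,-29,exp(- 1 ),E,pi,pi,sqrt(15),3*sqrt(2 ), sqrt( 19),34.6,40,87]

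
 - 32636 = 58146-90782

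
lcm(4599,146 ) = 9198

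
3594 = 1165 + 2429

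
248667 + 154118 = 402785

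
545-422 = 123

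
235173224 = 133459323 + 101713901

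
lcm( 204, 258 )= 8772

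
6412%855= 427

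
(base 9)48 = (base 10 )44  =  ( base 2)101100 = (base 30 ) 1E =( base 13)35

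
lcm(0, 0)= 0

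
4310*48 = 206880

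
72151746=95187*758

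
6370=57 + 6313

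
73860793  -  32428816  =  41431977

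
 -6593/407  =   - 6593/407 = -16.20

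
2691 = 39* 69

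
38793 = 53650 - 14857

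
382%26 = 18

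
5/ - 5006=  - 5/5006 = - 0.00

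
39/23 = 39/23 = 1.70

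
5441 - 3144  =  2297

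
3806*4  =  15224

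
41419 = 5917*7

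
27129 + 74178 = 101307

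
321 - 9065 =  - 8744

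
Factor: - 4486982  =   - 2^1*2243491^1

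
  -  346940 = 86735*( -4)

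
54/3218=27/1609 = 0.02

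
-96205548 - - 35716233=- 60489315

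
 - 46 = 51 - 97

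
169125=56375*3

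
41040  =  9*4560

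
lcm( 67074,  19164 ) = 134148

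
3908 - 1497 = 2411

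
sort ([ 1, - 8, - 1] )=[ - 8,- 1, 1 ] 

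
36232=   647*56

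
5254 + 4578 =9832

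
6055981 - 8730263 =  - 2674282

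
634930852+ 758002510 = 1392933362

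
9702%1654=1432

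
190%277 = 190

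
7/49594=7/49594 =0.00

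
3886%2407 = 1479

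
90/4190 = 9/419 = 0.02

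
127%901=127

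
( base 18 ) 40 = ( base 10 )72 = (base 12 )60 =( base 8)110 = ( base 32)28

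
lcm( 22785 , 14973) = 524055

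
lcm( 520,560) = 7280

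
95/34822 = 95/34822 =0.00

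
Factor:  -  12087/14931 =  - 3^(-1)*7^( -1)*17^1=- 17/21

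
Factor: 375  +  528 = 3^1 *7^1*43^1= 903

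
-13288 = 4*( - 3322)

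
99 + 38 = 137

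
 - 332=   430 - 762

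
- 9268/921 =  -9268/921=-10.06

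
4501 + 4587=9088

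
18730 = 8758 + 9972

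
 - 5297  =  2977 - 8274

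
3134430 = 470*6669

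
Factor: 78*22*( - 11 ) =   -  18876 = - 2^2*3^1*11^2*13^1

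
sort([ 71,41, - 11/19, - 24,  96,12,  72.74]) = [-24, - 11/19,12, 41,71,  72.74  ,  96 ]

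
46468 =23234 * 2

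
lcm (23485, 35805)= 2184105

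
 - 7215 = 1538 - 8753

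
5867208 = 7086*828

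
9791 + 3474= 13265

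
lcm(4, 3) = 12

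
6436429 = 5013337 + 1423092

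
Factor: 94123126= 2^1*41^1*1147843^1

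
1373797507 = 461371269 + 912426238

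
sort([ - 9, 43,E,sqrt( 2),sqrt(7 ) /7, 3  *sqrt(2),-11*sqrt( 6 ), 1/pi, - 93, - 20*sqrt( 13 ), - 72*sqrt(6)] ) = [- 72*sqrt(6 ) , - 93,  -  20 * sqrt (13 ) , -11*sqrt(  6 ), - 9, 1/pi,sqrt(7 ) /7,sqrt(2 ),E,3*sqrt( 2),43] 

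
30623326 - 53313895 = -22690569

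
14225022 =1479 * 9618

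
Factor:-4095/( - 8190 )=1/2 =2^( - 1) 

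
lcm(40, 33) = 1320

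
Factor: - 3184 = -2^4*199^1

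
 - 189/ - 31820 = 189/31820 = 0.01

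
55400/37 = 1497 + 11/37 = 1497.30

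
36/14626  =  18/7313 = 0.00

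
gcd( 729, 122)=1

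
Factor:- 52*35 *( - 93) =2^2*3^1*5^1*7^1*13^1*31^1 = 169260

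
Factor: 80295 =3^1* 5^1*53^1*101^1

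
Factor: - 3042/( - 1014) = 3^1 = 3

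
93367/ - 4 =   -  93367/4 = -23341.75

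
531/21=25+2/7 = 25.29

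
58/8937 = 58/8937   =  0.01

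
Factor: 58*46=2^2*23^1* 29^1 = 2668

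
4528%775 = 653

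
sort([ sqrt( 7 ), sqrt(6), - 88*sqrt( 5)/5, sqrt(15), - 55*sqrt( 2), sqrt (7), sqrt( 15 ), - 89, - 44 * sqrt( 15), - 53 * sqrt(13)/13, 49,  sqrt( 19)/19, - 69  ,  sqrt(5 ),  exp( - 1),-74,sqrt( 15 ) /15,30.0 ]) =[-44*sqrt(15) , - 89,-55*sqrt(2 ), -74, - 69, - 88*sqrt(5)/5, - 53*sqrt (13) /13,sqrt( 19)/19, sqrt(15 )/15 , exp( - 1),sqrt(5), sqrt(6 ), sqrt( 7), sqrt( 7), sqrt( 15), sqrt( 15 ),30.0, 49]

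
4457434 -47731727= -43274293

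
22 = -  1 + 23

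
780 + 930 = 1710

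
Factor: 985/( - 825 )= - 3^ ( - 1 )*5^( - 1 )*11^( - 1)*197^1 = - 197/165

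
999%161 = 33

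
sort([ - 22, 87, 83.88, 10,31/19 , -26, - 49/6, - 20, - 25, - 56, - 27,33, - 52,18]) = [-56 , - 52,-27, - 26, - 25, - 22,  -  20, - 49/6,31/19,  10 , 18,33,  83.88,87 ]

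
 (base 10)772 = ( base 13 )475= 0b1100000100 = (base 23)1ad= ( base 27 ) 11G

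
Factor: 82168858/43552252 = 2^( - 1)*71^( - 1)*153353^( - 1 )*41084429^1 = 41084429/21776126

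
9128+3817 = 12945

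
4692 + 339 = 5031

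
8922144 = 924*9656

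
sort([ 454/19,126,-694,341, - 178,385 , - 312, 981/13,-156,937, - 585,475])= [ - 694, - 585,-312, - 178, - 156,454/19, 981/13,126,341 , 385,475, 937]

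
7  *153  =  1071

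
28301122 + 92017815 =120318937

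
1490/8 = 186 + 1/4 = 186.25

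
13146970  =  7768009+5378961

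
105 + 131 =236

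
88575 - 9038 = 79537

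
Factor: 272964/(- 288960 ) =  - 529/560 = - 2^ (-4 )*5^( - 1 )*7^( - 1) * 23^2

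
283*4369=1236427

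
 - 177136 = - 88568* 2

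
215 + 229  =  444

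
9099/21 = 433+ 2/7=433.29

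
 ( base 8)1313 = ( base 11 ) 5a0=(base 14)391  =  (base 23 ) 182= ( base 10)715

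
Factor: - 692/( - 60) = 173/15 = 3^( - 1)*5^( - 1) *173^1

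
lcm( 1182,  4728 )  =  4728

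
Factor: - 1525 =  - 5^2*61^1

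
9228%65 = 63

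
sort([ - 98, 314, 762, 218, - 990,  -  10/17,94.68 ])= [ - 990,  -  98, - 10/17, 94.68 , 218,314,  762]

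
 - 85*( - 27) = 2295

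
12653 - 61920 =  - 49267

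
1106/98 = 79/7 = 11.29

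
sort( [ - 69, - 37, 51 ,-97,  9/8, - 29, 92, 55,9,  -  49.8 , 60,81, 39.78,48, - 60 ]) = [- 97, - 69,-60, - 49.8, - 37,- 29,9/8, 9,39.78, 48, 51, 55, 60 , 81, 92 ]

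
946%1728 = 946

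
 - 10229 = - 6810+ - 3419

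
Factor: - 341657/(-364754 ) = 2^( - 1)*13^ ( - 1 )*149^1*2293^1*14029^( - 1 ) 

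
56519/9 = 56519/9 = 6279.89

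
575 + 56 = 631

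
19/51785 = 19/51785 = 0.00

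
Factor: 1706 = 2^1*853^1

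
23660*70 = 1656200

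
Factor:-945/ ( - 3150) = 3/10 = 2^(-1)*3^1*5^( - 1)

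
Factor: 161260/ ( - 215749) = - 2^2*5^1*11^1*79^( - 1) * 733^1*2731^( - 1)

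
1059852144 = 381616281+678235863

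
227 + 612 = 839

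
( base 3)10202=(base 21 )4H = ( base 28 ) 3H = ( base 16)65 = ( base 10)101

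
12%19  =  12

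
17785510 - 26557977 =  - 8772467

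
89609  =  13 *6893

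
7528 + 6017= 13545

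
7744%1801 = 540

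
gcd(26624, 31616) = 1664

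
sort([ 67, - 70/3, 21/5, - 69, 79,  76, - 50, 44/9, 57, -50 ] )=[ - 69,- 50, - 50, - 70/3,21/5, 44/9, 57, 67, 76,79]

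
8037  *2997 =24086889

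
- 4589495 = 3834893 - 8424388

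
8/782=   4/391= 0.01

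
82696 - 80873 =1823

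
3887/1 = 3887 = 3887.00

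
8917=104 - -8813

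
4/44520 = 1/11130=0.00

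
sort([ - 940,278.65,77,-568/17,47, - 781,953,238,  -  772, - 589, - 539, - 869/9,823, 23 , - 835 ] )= [-940, - 835 ,  -  781,- 772,-589 , - 539, - 869/9, - 568/17,23,47 , 77, 238,278.65,823 , 953] 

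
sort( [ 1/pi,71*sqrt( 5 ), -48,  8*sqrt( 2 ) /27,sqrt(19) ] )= [ - 48,1/pi , 8*sqrt( 2 ) /27,sqrt( 19),71*sqrt(5) ] 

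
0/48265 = 0=0.00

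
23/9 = 2 + 5/9 = 2.56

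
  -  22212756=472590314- 494803070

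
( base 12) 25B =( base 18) 11H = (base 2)101100111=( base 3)111022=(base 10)359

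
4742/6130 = 2371/3065 = 0.77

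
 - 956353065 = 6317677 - 962670742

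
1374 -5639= -4265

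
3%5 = 3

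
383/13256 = 383/13256 = 0.03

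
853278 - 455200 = 398078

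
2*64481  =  128962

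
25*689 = 17225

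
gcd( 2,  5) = 1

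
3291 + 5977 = 9268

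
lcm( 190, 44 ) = 4180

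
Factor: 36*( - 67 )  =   - 2^2*3^2* 67^1 = - 2412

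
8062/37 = 8062/37 = 217.89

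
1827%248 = 91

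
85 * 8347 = 709495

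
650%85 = 55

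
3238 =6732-3494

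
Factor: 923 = 13^1 * 71^1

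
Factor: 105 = 3^1*5^1*7^1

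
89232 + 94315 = 183547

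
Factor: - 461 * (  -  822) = 2^1*3^1*137^1*461^1 =378942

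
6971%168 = 83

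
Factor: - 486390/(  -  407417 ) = 930/779 = 2^1*3^1 * 5^1*19^( - 1 )*31^1*41^(-1)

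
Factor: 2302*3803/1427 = 8754506/1427= 2^1*1151^1*1427^( - 1)*3803^1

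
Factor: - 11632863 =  - 3^1*11^1*352511^1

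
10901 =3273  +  7628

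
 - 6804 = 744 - 7548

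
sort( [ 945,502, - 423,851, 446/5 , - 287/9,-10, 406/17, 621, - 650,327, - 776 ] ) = [-776, - 650 , - 423 , - 287/9,-10,  406/17,446/5 , 327,502,621,851, 945 ] 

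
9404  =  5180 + 4224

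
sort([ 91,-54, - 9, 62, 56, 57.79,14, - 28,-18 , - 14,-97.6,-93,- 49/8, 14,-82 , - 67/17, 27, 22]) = [-97.6, - 93,- 82, - 54,-28, - 18 , - 14,  -  9,-49/8,-67/17,14,14,  22, 27, 56 , 57.79,62,  91]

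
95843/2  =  47921 + 1/2 = 47921.50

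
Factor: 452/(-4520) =-1/10=- 2^( - 1)*5^( - 1)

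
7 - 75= - 68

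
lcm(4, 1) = 4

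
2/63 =2/63 = 0.03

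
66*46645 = 3078570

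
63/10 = 63/10 = 6.30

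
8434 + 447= 8881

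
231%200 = 31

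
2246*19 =42674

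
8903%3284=2335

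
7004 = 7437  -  433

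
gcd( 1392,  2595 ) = 3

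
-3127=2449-5576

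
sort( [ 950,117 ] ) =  [ 117,950 ] 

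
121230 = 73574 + 47656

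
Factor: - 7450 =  - 2^1*5^2*149^1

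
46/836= 23/418 = 0.06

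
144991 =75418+69573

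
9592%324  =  196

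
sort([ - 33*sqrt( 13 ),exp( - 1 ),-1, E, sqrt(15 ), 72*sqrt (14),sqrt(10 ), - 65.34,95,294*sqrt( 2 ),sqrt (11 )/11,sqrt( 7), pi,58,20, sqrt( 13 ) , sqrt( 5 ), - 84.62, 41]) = [ - 33*sqrt( 13), - 84.62,  -  65.34, - 1,sqrt( 11 )/11, exp( -1),sqrt( 5),sqrt(7 ), E,pi,sqrt ( 10),sqrt( 13 ),  sqrt( 15 ),20, 41, 58,  95,72*sqrt( 14 ), 294*sqrt(2)]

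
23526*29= 682254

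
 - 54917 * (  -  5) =274585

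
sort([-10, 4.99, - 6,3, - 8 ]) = [  -  10, - 8,-6, 3 , 4.99]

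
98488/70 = 1406 + 34/35 = 1406.97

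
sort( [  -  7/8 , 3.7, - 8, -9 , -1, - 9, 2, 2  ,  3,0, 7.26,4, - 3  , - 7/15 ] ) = [ - 9, -9,-8, -3, - 1, - 7/8, - 7/15 , 0,2,2,3,3.7 , 4, 7.26] 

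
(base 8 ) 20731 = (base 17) 1CGC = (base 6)104041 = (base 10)8665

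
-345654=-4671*74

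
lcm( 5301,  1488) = 84816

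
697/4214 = 697/4214 = 0.17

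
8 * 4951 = 39608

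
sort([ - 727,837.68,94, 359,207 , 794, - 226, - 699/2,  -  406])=[-727, - 406, - 699/2, - 226 , 94,207 , 359, 794, 837.68]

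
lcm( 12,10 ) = 60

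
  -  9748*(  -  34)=331432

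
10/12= 5/6= 0.83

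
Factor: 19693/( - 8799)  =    -  3^( - 1 )*7^(-1 ) *47^1=- 47/21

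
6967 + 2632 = 9599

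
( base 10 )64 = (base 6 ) 144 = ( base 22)2K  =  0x40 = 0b1000000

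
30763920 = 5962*5160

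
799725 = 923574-123849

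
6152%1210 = 102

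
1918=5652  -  3734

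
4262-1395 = 2867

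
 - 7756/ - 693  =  11 + 19/99 = 11.19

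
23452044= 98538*238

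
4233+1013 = 5246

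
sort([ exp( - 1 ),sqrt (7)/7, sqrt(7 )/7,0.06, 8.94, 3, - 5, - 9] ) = [-9, -5,0.06, exp( - 1 ), sqrt( 7) /7, sqrt( 7)/7, 3,8.94 ]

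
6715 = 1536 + 5179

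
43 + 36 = 79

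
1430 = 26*55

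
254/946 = 127/473 = 0.27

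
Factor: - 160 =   -  2^5*5^1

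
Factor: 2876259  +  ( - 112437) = 2763822 = 2^1*3^1*460637^1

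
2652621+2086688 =4739309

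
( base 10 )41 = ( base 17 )27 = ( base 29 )1c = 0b101001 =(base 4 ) 221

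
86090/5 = 17218=17218.00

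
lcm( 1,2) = 2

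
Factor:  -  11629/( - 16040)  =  2^( - 3)*5^(-1 )*29^1 = 29/40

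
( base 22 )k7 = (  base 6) 2023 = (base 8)677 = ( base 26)H5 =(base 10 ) 447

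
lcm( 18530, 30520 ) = 518840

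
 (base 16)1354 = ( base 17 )1021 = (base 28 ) 68k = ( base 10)4948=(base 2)1001101010100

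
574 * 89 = 51086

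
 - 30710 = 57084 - 87794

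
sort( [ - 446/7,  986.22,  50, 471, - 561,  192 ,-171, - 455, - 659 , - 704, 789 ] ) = [ - 704, - 659 ,  -  561, - 455,-171 ,  -  446/7,50, 192, 471,  789 , 986.22]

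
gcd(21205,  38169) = 4241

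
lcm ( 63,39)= 819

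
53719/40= 53719/40= 1342.97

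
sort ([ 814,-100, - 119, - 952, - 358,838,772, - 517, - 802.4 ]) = [-952, - 802.4, - 517 ,  -  358, - 119 ,- 100, 772,  814, 838 ]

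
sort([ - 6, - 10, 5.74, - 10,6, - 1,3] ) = [ -10, - 10, - 6, - 1,3,  5.74, 6 ] 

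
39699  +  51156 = 90855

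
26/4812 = 13/2406 = 0.01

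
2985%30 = 15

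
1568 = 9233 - 7665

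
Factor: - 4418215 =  - 5^1*17^1*59^1*881^1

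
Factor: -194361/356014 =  - 309/566 = - 2^( - 1 ) * 3^1*103^1*283^( - 1 )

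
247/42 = 5+37/42 = 5.88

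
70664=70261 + 403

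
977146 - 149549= 827597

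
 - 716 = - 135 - 581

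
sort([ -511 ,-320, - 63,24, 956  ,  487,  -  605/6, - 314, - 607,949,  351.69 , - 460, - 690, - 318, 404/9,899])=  [ - 690 , - 607,-511,-460,  -  320, -318 , - 314, - 605/6 ,-63, 24, 404/9, 351.69,487, 899,949,  956] 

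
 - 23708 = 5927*( -4 ) 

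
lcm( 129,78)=3354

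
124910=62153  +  62757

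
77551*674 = 52269374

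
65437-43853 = 21584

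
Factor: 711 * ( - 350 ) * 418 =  - 104019300 = - 2^2*3^2*5^2*7^1* 11^1*19^1*79^1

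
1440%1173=267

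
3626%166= 140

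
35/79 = 35/79 = 0.44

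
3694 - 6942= -3248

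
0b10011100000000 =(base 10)9984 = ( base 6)114120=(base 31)ac2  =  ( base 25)fo9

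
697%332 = 33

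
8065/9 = 896 + 1/9 = 896.11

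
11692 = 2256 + 9436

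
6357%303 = 297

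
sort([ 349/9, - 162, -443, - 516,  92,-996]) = [ - 996, - 516,-443, - 162,  349/9,  92]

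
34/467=34/467= 0.07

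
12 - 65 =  - 53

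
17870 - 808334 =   -  790464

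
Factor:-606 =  - 2^1 * 3^1 * 101^1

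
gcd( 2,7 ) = 1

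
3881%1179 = 344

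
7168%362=290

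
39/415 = 39/415 = 0.09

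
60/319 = 60/319=0.19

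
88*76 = 6688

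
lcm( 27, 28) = 756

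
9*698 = 6282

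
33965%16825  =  315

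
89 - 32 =57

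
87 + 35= 122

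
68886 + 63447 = 132333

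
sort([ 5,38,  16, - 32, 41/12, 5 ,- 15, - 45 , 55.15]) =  [ - 45, - 32, - 15,  41/12, 5, 5,16,38,55.15]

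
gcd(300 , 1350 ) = 150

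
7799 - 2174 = 5625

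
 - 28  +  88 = 60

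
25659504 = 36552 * 702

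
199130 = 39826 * 5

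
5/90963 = 5/90963=0.00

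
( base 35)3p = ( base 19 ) 6G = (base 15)8a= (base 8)202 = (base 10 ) 130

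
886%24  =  22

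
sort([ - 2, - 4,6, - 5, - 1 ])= [ - 5, - 4, - 2, - 1,6 ]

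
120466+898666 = 1019132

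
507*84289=42734523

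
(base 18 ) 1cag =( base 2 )10011010111100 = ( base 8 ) 23274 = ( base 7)40624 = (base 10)9916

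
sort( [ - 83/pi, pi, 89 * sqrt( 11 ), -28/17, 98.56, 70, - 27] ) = [ - 27, - 83/pi ,-28/17,pi,70, 98.56,89*sqrt( 11 )]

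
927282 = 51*18182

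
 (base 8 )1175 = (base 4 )21331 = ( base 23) 14G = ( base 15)2c7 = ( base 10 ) 637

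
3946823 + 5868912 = 9815735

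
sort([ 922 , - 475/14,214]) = [ - 475/14, 214,922]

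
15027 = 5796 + 9231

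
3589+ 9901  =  13490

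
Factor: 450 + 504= 2^1*3^2 * 53^1=954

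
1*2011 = 2011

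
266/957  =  266/957 = 0.28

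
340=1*340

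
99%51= 48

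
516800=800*646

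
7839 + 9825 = 17664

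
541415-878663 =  - 337248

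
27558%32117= 27558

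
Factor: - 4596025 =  - 5^2*7^1 * 26263^1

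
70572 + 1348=71920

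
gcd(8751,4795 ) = 1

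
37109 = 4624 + 32485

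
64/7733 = 64/7733 =0.01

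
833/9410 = 833/9410 = 0.09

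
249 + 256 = 505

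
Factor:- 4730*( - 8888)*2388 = 2^6*3^1*5^1*11^2 * 43^1* 101^1 * 199^1  =  100392093120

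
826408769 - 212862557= 613546212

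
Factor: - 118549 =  - 118549^1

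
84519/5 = 16903 + 4/5 = 16903.80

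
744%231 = 51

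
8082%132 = 30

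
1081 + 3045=4126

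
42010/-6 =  - 7002 +1/3=- 7001.67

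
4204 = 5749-1545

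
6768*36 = 243648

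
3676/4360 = 919/1090= 0.84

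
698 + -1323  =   - 625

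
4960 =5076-116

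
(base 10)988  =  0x3dc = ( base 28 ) 178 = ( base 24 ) 1h4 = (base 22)20K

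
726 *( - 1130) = -820380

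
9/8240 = 9/8240= 0.00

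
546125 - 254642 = 291483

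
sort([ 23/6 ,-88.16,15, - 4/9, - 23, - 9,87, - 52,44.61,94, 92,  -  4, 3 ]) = [ - 88.16,-52, -23, - 9, - 4,-4/9, 3, 23/6, 15, 44.61,87, 92, 94 ]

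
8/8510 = 4/4255 = 0.00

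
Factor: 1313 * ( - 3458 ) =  - 2^1 *7^1 * 13^2*19^1*101^1 = - 4540354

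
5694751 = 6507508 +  - 812757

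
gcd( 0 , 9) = 9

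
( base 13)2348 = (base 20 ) C81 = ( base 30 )5fb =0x1361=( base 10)4961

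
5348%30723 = 5348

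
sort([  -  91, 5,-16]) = [ - 91, - 16, 5]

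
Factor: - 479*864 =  - 2^5*3^3*479^1= - 413856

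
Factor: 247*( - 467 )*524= - 2^2*13^1*19^1 *131^1  *  467^1 = - 60442876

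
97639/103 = 947+98/103 = 947.95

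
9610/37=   259+27/37 = 259.73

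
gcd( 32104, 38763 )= 1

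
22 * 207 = 4554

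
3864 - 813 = 3051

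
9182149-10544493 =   -  1362344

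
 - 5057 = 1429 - 6486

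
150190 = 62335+87855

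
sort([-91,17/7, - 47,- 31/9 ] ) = [ - 91,-47,-31/9,17/7 ] 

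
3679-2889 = 790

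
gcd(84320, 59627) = 1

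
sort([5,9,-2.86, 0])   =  [  -  2.86,  0,  5, 9 ] 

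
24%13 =11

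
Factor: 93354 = 2^1*3^1 *15559^1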